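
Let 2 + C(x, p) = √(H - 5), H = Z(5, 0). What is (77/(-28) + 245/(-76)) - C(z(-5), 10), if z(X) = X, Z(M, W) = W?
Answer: -151/38 - I*√5 ≈ -3.9737 - 2.2361*I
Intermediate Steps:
H = 0
C(x, p) = -2 + I*√5 (C(x, p) = -2 + √(0 - 5) = -2 + √(-5) = -2 + I*√5)
(77/(-28) + 245/(-76)) - C(z(-5), 10) = (77/(-28) + 245/(-76)) - (-2 + I*√5) = (77*(-1/28) + 245*(-1/76)) + (2 - I*√5) = (-11/4 - 245/76) + (2 - I*√5) = -227/38 + (2 - I*√5) = -151/38 - I*√5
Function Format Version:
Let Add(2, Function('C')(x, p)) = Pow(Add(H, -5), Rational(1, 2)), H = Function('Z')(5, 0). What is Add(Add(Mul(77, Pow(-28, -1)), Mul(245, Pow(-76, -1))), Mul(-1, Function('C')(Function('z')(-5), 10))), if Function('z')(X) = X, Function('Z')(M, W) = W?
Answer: Add(Rational(-151, 38), Mul(-1, I, Pow(5, Rational(1, 2)))) ≈ Add(-3.9737, Mul(-2.2361, I))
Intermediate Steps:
H = 0
Function('C')(x, p) = Add(-2, Mul(I, Pow(5, Rational(1, 2)))) (Function('C')(x, p) = Add(-2, Pow(Add(0, -5), Rational(1, 2))) = Add(-2, Pow(-5, Rational(1, 2))) = Add(-2, Mul(I, Pow(5, Rational(1, 2)))))
Add(Add(Mul(77, Pow(-28, -1)), Mul(245, Pow(-76, -1))), Mul(-1, Function('C')(Function('z')(-5), 10))) = Add(Add(Mul(77, Pow(-28, -1)), Mul(245, Pow(-76, -1))), Mul(-1, Add(-2, Mul(I, Pow(5, Rational(1, 2)))))) = Add(Add(Mul(77, Rational(-1, 28)), Mul(245, Rational(-1, 76))), Add(2, Mul(-1, I, Pow(5, Rational(1, 2))))) = Add(Add(Rational(-11, 4), Rational(-245, 76)), Add(2, Mul(-1, I, Pow(5, Rational(1, 2))))) = Add(Rational(-227, 38), Add(2, Mul(-1, I, Pow(5, Rational(1, 2))))) = Add(Rational(-151, 38), Mul(-1, I, Pow(5, Rational(1, 2))))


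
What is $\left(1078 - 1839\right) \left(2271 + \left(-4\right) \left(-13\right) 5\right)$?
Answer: $-1926091$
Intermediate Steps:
$\left(1078 - 1839\right) \left(2271 + \left(-4\right) \left(-13\right) 5\right) = - 761 \left(2271 + 52 \cdot 5\right) = - 761 \left(2271 + 260\right) = \left(-761\right) 2531 = -1926091$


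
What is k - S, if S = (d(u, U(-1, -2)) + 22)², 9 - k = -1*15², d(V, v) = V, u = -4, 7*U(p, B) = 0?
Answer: -90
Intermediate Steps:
U(p, B) = 0 (U(p, B) = (⅐)*0 = 0)
k = 234 (k = 9 - (-1)*15² = 9 - (-1)*225 = 9 - 1*(-225) = 9 + 225 = 234)
S = 324 (S = (-4 + 22)² = 18² = 324)
k - S = 234 - 1*324 = 234 - 324 = -90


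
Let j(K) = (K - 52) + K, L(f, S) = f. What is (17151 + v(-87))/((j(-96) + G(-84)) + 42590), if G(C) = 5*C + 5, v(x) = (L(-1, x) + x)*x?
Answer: 8269/13977 ≈ 0.59161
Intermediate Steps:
v(x) = x*(-1 + x) (v(x) = (-1 + x)*x = x*(-1 + x))
G(C) = 5 + 5*C
j(K) = -52 + 2*K (j(K) = (-52 + K) + K = -52 + 2*K)
(17151 + v(-87))/((j(-96) + G(-84)) + 42590) = (17151 - 87*(-1 - 87))/(((-52 + 2*(-96)) + (5 + 5*(-84))) + 42590) = (17151 - 87*(-88))/(((-52 - 192) + (5 - 420)) + 42590) = (17151 + 7656)/((-244 - 415) + 42590) = 24807/(-659 + 42590) = 24807/41931 = 24807*(1/41931) = 8269/13977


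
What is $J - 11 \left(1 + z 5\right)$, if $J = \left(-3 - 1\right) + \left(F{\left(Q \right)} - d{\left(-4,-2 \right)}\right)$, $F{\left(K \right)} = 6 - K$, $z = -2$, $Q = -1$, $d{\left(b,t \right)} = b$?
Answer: $106$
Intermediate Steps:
$J = 7$ ($J = \left(-3 - 1\right) + \left(\left(6 - -1\right) - -4\right) = -4 + \left(\left(6 + 1\right) + 4\right) = -4 + \left(7 + 4\right) = -4 + 11 = 7$)
$J - 11 \left(1 + z 5\right) = 7 - 11 \left(1 - 10\right) = 7 - -99 = 7 + 99 = 106$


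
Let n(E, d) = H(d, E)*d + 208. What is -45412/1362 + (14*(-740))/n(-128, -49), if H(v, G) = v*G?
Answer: -174160289/5228718 ≈ -33.308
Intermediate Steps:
H(v, G) = G*v
n(E, d) = 208 + E*d**2 (n(E, d) = (E*d)*d + 208 = E*d**2 + 208 = 208 + E*d**2)
-45412/1362 + (14*(-740))/n(-128, -49) = -45412/1362 + (14*(-740))/(208 - 128*(-49)**2) = -45412*1/1362 - 10360/(208 - 128*2401) = -22706/681 - 10360/(208 - 307328) = -22706/681 - 10360/(-307120) = -22706/681 - 10360*(-1/307120) = -22706/681 + 259/7678 = -174160289/5228718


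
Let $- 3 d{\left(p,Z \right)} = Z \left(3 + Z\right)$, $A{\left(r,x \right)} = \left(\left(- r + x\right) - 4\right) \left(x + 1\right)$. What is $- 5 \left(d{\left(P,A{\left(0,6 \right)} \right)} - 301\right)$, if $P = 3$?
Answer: $\frac{5705}{3} \approx 1901.7$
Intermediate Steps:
$A{\left(r,x \right)} = \left(1 + x\right) \left(-4 + x - r\right)$ ($A{\left(r,x \right)} = \left(\left(x - r\right) - 4\right) \left(1 + x\right) = \left(-4 + x - r\right) \left(1 + x\right) = \left(1 + x\right) \left(-4 + x - r\right)$)
$d{\left(p,Z \right)} = - \frac{Z \left(3 + Z\right)}{3}$
$- 5 \left(d{\left(P,A{\left(0,6 \right)} \right)} - 301\right) = - 5 \left(- \frac{\left(-4 + 6^{2} - 0 - 18 - 0 \cdot 6\right) \left(3 - \left(22 - 36\right)\right)}{3} - 301\right) = - 5 \left(- \frac{\left(-4 + 36 + 0 - 18 + 0\right) \left(3 + \left(-4 + 36 + 0 - 18 + 0\right)\right)}{3} - 301\right) = - 5 \left(\left(- \frac{1}{3}\right) 14 \left(3 + 14\right) - 301\right) = - 5 \left(\left(- \frac{1}{3}\right) 14 \cdot 17 - 301\right) = - 5 \left(- \frac{238}{3} - 301\right) = \left(-5\right) \left(- \frac{1141}{3}\right) = \frac{5705}{3}$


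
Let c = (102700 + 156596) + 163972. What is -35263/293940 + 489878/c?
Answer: 32267259959/31103848980 ≈ 1.0374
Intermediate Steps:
c = 423268 (c = 259296 + 163972 = 423268)
-35263/293940 + 489878/c = -35263/293940 + 489878/423268 = -35263*1/293940 + 489878*(1/423268) = -35263/293940 + 244939/211634 = 32267259959/31103848980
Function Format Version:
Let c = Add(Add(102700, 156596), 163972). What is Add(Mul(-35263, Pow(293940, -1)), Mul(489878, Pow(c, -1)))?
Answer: Rational(32267259959, 31103848980) ≈ 1.0374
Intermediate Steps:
c = 423268 (c = Add(259296, 163972) = 423268)
Add(Mul(-35263, Pow(293940, -1)), Mul(489878, Pow(c, -1))) = Add(Mul(-35263, Pow(293940, -1)), Mul(489878, Pow(423268, -1))) = Add(Mul(-35263, Rational(1, 293940)), Mul(489878, Rational(1, 423268))) = Add(Rational(-35263, 293940), Rational(244939, 211634)) = Rational(32267259959, 31103848980)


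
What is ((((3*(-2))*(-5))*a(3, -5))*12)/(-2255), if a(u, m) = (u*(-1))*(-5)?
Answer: -1080/451 ≈ -2.3947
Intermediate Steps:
a(u, m) = 5*u (a(u, m) = -u*(-5) = 5*u)
((((3*(-2))*(-5))*a(3, -5))*12)/(-2255) = ((((3*(-2))*(-5))*(5*3))*12)/(-2255) = ((-6*(-5)*15)*12)*(-1/2255) = ((30*15)*12)*(-1/2255) = (450*12)*(-1/2255) = 5400*(-1/2255) = -1080/451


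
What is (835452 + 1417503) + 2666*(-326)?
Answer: 1383839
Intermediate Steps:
(835452 + 1417503) + 2666*(-326) = 2252955 - 869116 = 1383839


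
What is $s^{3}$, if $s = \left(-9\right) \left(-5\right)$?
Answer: $91125$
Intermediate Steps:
$s = 45$
$s^{3} = 45^{3} = 91125$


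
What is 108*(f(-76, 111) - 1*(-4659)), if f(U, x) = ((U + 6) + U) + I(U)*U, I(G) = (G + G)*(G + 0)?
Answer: -94331412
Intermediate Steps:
I(G) = 2*G² (I(G) = (2*G)*G = 2*G²)
f(U, x) = 6 + 2*U + 2*U³ (f(U, x) = ((U + 6) + U) + (2*U²)*U = ((6 + U) + U) + 2*U³ = (6 + 2*U) + 2*U³ = 6 + 2*U + 2*U³)
108*(f(-76, 111) - 1*(-4659)) = 108*((6 + 2*(-76) + 2*(-76)³) - 1*(-4659)) = 108*((6 - 152 + 2*(-438976)) + 4659) = 108*((6 - 152 - 877952) + 4659) = 108*(-878098 + 4659) = 108*(-873439) = -94331412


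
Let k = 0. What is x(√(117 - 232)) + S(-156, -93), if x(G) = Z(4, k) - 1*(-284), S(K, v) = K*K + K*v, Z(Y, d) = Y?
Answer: 39132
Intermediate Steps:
S(K, v) = K² + K*v
x(G) = 288 (x(G) = 4 - 1*(-284) = 4 + 284 = 288)
x(√(117 - 232)) + S(-156, -93) = 288 - 156*(-156 - 93) = 288 - 156*(-249) = 288 + 38844 = 39132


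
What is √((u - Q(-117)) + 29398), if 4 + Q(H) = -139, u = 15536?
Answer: √45077 ≈ 212.31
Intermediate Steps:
Q(H) = -143 (Q(H) = -4 - 139 = -143)
√((u - Q(-117)) + 29398) = √((15536 - 1*(-143)) + 29398) = √((15536 + 143) + 29398) = √(15679 + 29398) = √45077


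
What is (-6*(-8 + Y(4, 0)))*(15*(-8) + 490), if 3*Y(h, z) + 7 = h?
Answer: 19980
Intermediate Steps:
Y(h, z) = -7/3 + h/3
(-6*(-8 + Y(4, 0)))*(15*(-8) + 490) = (-6*(-8 + (-7/3 + (1/3)*4)))*(15*(-8) + 490) = (-6*(-8 + (-7/3 + 4/3)))*(-120 + 490) = -6*(-8 - 1)*370 = -6*(-9)*370 = 54*370 = 19980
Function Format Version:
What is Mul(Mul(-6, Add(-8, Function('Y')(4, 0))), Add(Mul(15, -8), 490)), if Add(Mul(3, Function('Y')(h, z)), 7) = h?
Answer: 19980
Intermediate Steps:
Function('Y')(h, z) = Add(Rational(-7, 3), Mul(Rational(1, 3), h))
Mul(Mul(-6, Add(-8, Function('Y')(4, 0))), Add(Mul(15, -8), 490)) = Mul(Mul(-6, Add(-8, Add(Rational(-7, 3), Mul(Rational(1, 3), 4)))), Add(Mul(15, -8), 490)) = Mul(Mul(-6, Add(-8, Add(Rational(-7, 3), Rational(4, 3)))), Add(-120, 490)) = Mul(Mul(-6, Add(-8, -1)), 370) = Mul(Mul(-6, -9), 370) = Mul(54, 370) = 19980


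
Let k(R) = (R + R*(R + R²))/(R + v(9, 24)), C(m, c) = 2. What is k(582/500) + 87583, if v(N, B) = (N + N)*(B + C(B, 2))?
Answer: 214014555770807/2443562500 ≈ 87583.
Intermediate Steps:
v(N, B) = 2*N*(2 + B) (v(N, B) = (N + N)*(B + 2) = (2*N)*(2 + B) = 2*N*(2 + B))
k(R) = (R + R*(R + R²))/(468 + R) (k(R) = (R + R*(R + R²))/(R + 2*9*(2 + 24)) = (R + R*(R + R²))/(R + 2*9*26) = (R + R*(R + R²))/(R + 468) = (R + R*(R + R²))/(468 + R))
k(582/500) + 87583 = (582/500)*(1 + 582/500 + (582/500)²)/(468 + 582/500) + 87583 = (582*(1/500))*(1 + 582*(1/500) + (582*(1/500))²)/(468 + 582*(1/500)) + 87583 = 291*(1 + 291/250 + (291/250)²)/(250*(468 + 291/250)) + 87583 = 291*(1 + 291/250 + 84681/62500)/(250*(117291/250)) + 87583 = (291/250)*(250/117291)*(219931/62500) + 87583 = 21333307/2443562500 + 87583 = 214014555770807/2443562500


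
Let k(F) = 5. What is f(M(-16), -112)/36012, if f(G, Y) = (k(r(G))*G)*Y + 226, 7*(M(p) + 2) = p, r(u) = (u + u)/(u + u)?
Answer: 1313/18006 ≈ 0.072920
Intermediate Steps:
r(u) = 1 (r(u) = (2*u)/((2*u)) = (2*u)*(1/(2*u)) = 1)
M(p) = -2 + p/7
f(G, Y) = 226 + 5*G*Y (f(G, Y) = (5*G)*Y + 226 = 5*G*Y + 226 = 226 + 5*G*Y)
f(M(-16), -112)/36012 = (226 + 5*(-2 + (⅐)*(-16))*(-112))/36012 = (226 + 5*(-2 - 16/7)*(-112))*(1/36012) = (226 + 5*(-30/7)*(-112))*(1/36012) = (226 + 2400)*(1/36012) = 2626*(1/36012) = 1313/18006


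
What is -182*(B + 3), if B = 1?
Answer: -728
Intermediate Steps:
-182*(B + 3) = -182*(1 + 3) = -182*4 = -26*28 = -728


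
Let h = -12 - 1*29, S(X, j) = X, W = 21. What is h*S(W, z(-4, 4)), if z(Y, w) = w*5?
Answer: -861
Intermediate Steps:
z(Y, w) = 5*w
h = -41 (h = -12 - 29 = -41)
h*S(W, z(-4, 4)) = -41*21 = -861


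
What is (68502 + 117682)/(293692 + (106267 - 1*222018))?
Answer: 186184/177941 ≈ 1.0463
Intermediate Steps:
(68502 + 117682)/(293692 + (106267 - 1*222018)) = 186184/(293692 + (106267 - 222018)) = 186184/(293692 - 115751) = 186184/177941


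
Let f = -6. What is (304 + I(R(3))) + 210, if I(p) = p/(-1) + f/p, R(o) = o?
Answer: 509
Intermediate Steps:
I(p) = -p - 6/p (I(p) = p/(-1) - 6/p = p*(-1) - 6/p = -p - 6/p)
(304 + I(R(3))) + 210 = (304 + (-1*3 - 6/3)) + 210 = (304 + (-3 - 6*⅓)) + 210 = (304 + (-3 - 2)) + 210 = (304 - 5) + 210 = 299 + 210 = 509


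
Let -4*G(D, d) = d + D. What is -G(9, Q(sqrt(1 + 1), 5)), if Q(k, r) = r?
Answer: 7/2 ≈ 3.5000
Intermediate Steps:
G(D, d) = -D/4 - d/4 (G(D, d) = -(d + D)/4 = -(D + d)/4 = -D/4 - d/4)
-G(9, Q(sqrt(1 + 1), 5)) = -(-1/4*9 - 1/4*5) = -(-9/4 - 5/4) = -1*(-7/2) = 7/2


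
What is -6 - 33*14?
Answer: -468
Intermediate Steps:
-6 - 33*14 = -6 - 462 = -468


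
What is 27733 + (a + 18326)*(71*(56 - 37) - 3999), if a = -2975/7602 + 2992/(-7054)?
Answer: -92950435316812/1915161 ≈ -4.8534e+7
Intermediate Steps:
a = -3123631/3830322 (a = -2975*1/7602 + 2992*(-1/7054) = -425/1086 - 1496/3527 = -3123631/3830322 ≈ -0.81550)
27733 + (a + 18326)*(71*(56 - 37) - 3999) = 27733 + (-3123631/3830322 + 18326)*(71*(56 - 37) - 3999) = 27733 + 70191357341*(71*19 - 3999)/3830322 = 27733 + 70191357341*(1349 - 3999)/3830322 = 27733 + (70191357341/3830322)*(-2650) = 27733 - 93003548476825/1915161 = -92950435316812/1915161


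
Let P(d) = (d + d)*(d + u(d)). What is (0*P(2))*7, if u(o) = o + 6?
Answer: 0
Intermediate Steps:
u(o) = 6 + o
P(d) = 2*d*(6 + 2*d) (P(d) = (d + d)*(d + (6 + d)) = (2*d)*(6 + 2*d) = 2*d*(6 + 2*d))
(0*P(2))*7 = (0*(4*2*(3 + 2)))*7 = (0*(4*2*5))*7 = (0*40)*7 = 0*7 = 0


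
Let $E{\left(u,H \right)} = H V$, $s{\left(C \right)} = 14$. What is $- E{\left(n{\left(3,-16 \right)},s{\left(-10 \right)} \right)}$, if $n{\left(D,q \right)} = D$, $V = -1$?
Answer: $14$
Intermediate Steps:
$E{\left(u,H \right)} = - H$ ($E{\left(u,H \right)} = H \left(-1\right) = - H$)
$- E{\left(n{\left(3,-16 \right)},s{\left(-10 \right)} \right)} = - \left(-1\right) 14 = \left(-1\right) \left(-14\right) = 14$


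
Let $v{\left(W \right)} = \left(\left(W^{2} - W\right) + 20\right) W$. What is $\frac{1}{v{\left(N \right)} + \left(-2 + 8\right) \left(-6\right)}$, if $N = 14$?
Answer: $\frac{1}{2792} \approx 0.00035817$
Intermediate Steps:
$v{\left(W \right)} = W \left(20 + W^{2} - W\right)$ ($v{\left(W \right)} = \left(20 + W^{2} - W\right) W = W \left(20 + W^{2} - W\right)$)
$\frac{1}{v{\left(N \right)} + \left(-2 + 8\right) \left(-6\right)} = \frac{1}{14 \left(20 + 14^{2} - 14\right) + \left(-2 + 8\right) \left(-6\right)} = \frac{1}{14 \left(20 + 196 - 14\right) + 6 \left(-6\right)} = \frac{1}{14 \cdot 202 - 36} = \frac{1}{2828 - 36} = \frac{1}{2792}$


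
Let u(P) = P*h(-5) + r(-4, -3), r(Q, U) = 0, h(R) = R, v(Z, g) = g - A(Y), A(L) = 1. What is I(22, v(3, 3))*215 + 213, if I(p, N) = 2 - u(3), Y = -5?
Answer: 3868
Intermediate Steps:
v(Z, g) = -1 + g (v(Z, g) = g - 1*1 = g - 1 = -1 + g)
u(P) = -5*P (u(P) = P*(-5) + 0 = -5*P + 0 = -5*P)
I(p, N) = 17 (I(p, N) = 2 - (-5)*3 = 2 - 1*(-15) = 2 + 15 = 17)
I(22, v(3, 3))*215 + 213 = 17*215 + 213 = 3655 + 213 = 3868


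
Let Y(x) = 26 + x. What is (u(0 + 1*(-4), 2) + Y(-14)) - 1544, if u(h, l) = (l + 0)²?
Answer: -1528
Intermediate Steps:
u(h, l) = l²
(u(0 + 1*(-4), 2) + Y(-14)) - 1544 = (2² + (26 - 14)) - 1544 = (4 + 12) - 1544 = 16 - 1544 = -1528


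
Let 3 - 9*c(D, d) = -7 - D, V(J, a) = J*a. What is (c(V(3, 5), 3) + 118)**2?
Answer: 1181569/81 ≈ 14587.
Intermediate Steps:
c(D, d) = 10/9 + D/9 (c(D, d) = 1/3 - (-7 - D)/9 = 1/3 + (7/9 + D/9) = 10/9 + D/9)
(c(V(3, 5), 3) + 118)**2 = ((10/9 + (3*5)/9) + 118)**2 = ((10/9 + (1/9)*15) + 118)**2 = ((10/9 + 5/3) + 118)**2 = (25/9 + 118)**2 = (1087/9)**2 = 1181569/81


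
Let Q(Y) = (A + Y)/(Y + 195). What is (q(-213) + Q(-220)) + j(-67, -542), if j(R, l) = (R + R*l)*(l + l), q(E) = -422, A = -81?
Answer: -982303949/25 ≈ -3.9292e+7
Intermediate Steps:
j(R, l) = 2*l*(R + R*l) (j(R, l) = (R + R*l)*(2*l) = 2*l*(R + R*l))
Q(Y) = (-81 + Y)/(195 + Y) (Q(Y) = (-81 + Y)/(Y + 195) = (-81 + Y)/(195 + Y))
(q(-213) + Q(-220)) + j(-67, -542) = (-422 + (-81 - 220)/(195 - 220)) + 2*(-67)*(-542)*(1 - 542) = (-422 - 301/(-25)) + 2*(-67)*(-542)*(-541) = (-422 - 1/25*(-301)) - 39291748 = (-422 + 301/25) - 39291748 = -10249/25 - 39291748 = -982303949/25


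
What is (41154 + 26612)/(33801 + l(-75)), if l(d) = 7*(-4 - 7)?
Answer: 33883/16862 ≈ 2.0094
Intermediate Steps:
l(d) = -77 (l(d) = 7*(-11) = -77)
(41154 + 26612)/(33801 + l(-75)) = (41154 + 26612)/(33801 - 77) = 67766/33724 = 67766*(1/33724) = 33883/16862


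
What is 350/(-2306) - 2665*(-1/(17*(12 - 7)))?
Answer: 611574/19601 ≈ 31.201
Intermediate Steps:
350/(-2306) - 2665*(-1/(17*(12 - 7))) = 350*(-1/2306) - 2665/((-17*5)) = -175/1153 - 2665/(-85) = -175/1153 - 2665*(-1/85) = -175/1153 + 533/17 = 611574/19601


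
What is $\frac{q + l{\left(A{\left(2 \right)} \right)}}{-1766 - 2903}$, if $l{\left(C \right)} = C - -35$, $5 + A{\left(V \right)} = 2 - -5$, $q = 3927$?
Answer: $- \frac{3964}{4669} \approx -0.849$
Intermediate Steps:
$A{\left(V \right)} = 2$ ($A{\left(V \right)} = -5 + \left(2 - -5\right) = -5 + \left(2 + 5\right) = -5 + 7 = 2$)
$l{\left(C \right)} = 35 + C$ ($l{\left(C \right)} = C + 35 = 35 + C$)
$\frac{q + l{\left(A{\left(2 \right)} \right)}}{-1766 - 2903} = \frac{3927 + \left(35 + 2\right)}{-1766 - 2903} = \frac{3927 + 37}{-4669} = 3964 \left(- \frac{1}{4669}\right) = - \frac{3964}{4669}$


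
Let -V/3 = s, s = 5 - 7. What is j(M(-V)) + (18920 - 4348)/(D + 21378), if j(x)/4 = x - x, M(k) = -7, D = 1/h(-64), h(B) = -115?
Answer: 1675780/2458469 ≈ 0.68164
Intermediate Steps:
s = -2
V = 6 (V = -3*(-2) = 6)
D = -1/115 (D = 1/(-115) = -1/115 ≈ -0.0086956)
j(x) = 0 (j(x) = 4*(x - x) = 4*0 = 0)
j(M(-V)) + (18920 - 4348)/(D + 21378) = 0 + (18920 - 4348)/(-1/115 + 21378) = 0 + 14572/(2458469/115) = 0 + 14572*(115/2458469) = 0 + 1675780/2458469 = 1675780/2458469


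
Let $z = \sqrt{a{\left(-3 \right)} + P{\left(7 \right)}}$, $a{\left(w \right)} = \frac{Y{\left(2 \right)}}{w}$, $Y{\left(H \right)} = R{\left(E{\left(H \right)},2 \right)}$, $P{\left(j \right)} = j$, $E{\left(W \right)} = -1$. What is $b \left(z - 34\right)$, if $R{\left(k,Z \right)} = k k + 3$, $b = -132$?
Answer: $4488 - 44 \sqrt{51} \approx 4173.8$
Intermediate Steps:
$R{\left(k,Z \right)} = 3 + k^{2}$ ($R{\left(k,Z \right)} = k^{2} + 3 = 3 + k^{2}$)
$Y{\left(H \right)} = 4$ ($Y{\left(H \right)} = 3 + \left(-1\right)^{2} = 3 + 1 = 4$)
$a{\left(w \right)} = \frac{4}{w}$
$z = \frac{\sqrt{51}}{3}$ ($z = \sqrt{\frac{4}{-3} + 7} = \sqrt{4 \left(- \frac{1}{3}\right) + 7} = \sqrt{- \frac{4}{3} + 7} = \sqrt{\frac{17}{3}} = \frac{\sqrt{51}}{3} \approx 2.3805$)
$b \left(z - 34\right) = - 132 \left(\frac{\sqrt{51}}{3} - 34\right) = - 132 \left(-34 + \frac{\sqrt{51}}{3}\right) = 4488 - 44 \sqrt{51}$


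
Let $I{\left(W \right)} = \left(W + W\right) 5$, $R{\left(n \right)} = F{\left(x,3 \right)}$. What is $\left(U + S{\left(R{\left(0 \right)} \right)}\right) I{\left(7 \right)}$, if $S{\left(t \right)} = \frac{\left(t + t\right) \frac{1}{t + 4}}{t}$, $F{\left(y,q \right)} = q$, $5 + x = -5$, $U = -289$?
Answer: $-20210$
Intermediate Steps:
$x = -10$ ($x = -5 - 5 = -10$)
$R{\left(n \right)} = 3$
$S{\left(t \right)} = \frac{2}{4 + t}$ ($S{\left(t \right)} = \frac{2 t \frac{1}{4 + t}}{t} = \frac{2}{4 + t}$)
$I{\left(W \right)} = 10 W$ ($I{\left(W \right)} = 2 W 5 = 10 W$)
$\left(U + S{\left(R{\left(0 \right)} \right)}\right) I{\left(7 \right)} = \left(-289 + \frac{2}{4 + 3}\right) 10 \cdot 7 = \left(-289 + \frac{2}{7}\right) 70 = \left(- \frac{2021}{7}\right) 70 = -20210$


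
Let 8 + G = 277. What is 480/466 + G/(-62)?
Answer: -47797/14446 ≈ -3.3087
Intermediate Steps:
G = 269 (G = -8 + 277 = 269)
480/466 + G/(-62) = 480/466 + 269/(-62) = 480*(1/466) + 269*(-1/62) = 240/233 - 269/62 = -47797/14446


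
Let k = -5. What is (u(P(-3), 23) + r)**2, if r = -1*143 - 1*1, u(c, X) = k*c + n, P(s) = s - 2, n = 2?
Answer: 13689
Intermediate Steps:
P(s) = -2 + s
u(c, X) = 2 - 5*c (u(c, X) = -5*c + 2 = 2 - 5*c)
r = -144 (r = -143 - 1 = -144)
(u(P(-3), 23) + r)**2 = ((2 - 5*(-2 - 3)) - 144)**2 = ((2 - 5*(-5)) - 144)**2 = ((2 + 25) - 144)**2 = (27 - 144)**2 = (-117)**2 = 13689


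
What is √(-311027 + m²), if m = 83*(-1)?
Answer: I*√304138 ≈ 551.49*I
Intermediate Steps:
m = -83
√(-311027 + m²) = √(-311027 + (-83)²) = √(-311027 + 6889) = √(-304138) = I*√304138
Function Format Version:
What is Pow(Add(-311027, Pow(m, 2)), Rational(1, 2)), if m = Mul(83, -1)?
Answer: Mul(I, Pow(304138, Rational(1, 2))) ≈ Mul(551.49, I)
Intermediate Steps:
m = -83
Pow(Add(-311027, Pow(m, 2)), Rational(1, 2)) = Pow(Add(-311027, Pow(-83, 2)), Rational(1, 2)) = Pow(Add(-311027, 6889), Rational(1, 2)) = Pow(-304138, Rational(1, 2)) = Mul(I, Pow(304138, Rational(1, 2)))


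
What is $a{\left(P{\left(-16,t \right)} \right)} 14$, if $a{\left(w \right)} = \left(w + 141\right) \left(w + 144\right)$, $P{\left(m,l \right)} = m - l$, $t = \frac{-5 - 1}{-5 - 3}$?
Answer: $\frac{1770811}{8} \approx 2.2135 \cdot 10^{5}$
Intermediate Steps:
$t = \frac{3}{4}$ ($t = - \frac{6}{-8} = \left(-6\right) \left(- \frac{1}{8}\right) = \frac{3}{4} \approx 0.75$)
$a{\left(w \right)} = \left(141 + w\right) \left(144 + w\right)$
$a{\left(P{\left(-16,t \right)} \right)} 14 = \left(20304 + \left(-16 - \frac{3}{4}\right)^{2} + 285 \left(-16 - \frac{3}{4}\right)\right) 14 = \left(20304 + \left(- \frac{67}{4}\right)^{2} + 285 \left(- \frac{67}{4}\right)\right) 14 = \left(20304 + \frac{4489}{16} - \frac{19095}{4}\right) 14 = \frac{252973}{16} \cdot 14 = \frac{1770811}{8}$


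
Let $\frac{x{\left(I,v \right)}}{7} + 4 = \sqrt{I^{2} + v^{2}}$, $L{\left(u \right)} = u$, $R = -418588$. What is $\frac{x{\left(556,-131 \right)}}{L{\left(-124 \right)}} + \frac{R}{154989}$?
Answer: $- \frac{11891305}{4804659} - \frac{7 \sqrt{326297}}{124} \approx -34.721$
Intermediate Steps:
$x{\left(I,v \right)} = -28 + 7 \sqrt{I^{2} + v^{2}}$
$\frac{x{\left(556,-131 \right)}}{L{\left(-124 \right)}} + \frac{R}{154989} = \frac{-28 + 7 \sqrt{556^{2} + \left(-131\right)^{2}}}{-124} - \frac{418588}{154989} = \left(-28 + 7 \sqrt{309136 + 17161}\right) \left(- \frac{1}{124}\right) - \frac{418588}{154989} = \left(-28 + 7 \sqrt{326297}\right) \left(- \frac{1}{124}\right) - \frac{418588}{154989} = \left(\frac{7}{31} - \frac{7 \sqrt{326297}}{124}\right) - \frac{418588}{154989} = - \frac{11891305}{4804659} - \frac{7 \sqrt{326297}}{124}$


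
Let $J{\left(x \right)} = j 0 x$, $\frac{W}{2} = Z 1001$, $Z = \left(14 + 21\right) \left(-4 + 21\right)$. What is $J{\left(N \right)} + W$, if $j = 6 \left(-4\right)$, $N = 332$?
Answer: $1191190$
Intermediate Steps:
$j = -24$
$Z = 595$ ($Z = 35 \cdot 17 = 595$)
$W = 1191190$ ($W = 2 \cdot 595 \cdot 1001 = 2 \cdot 595595 = 1191190$)
$J{\left(x \right)} = 0$ ($J{\left(x \right)} = \left(-24\right) 0 x = 0 x = 0$)
$J{\left(N \right)} + W = 0 + 1191190 = 1191190$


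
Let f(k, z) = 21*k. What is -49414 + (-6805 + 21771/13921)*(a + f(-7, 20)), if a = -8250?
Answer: 794597301404/13921 ≈ 5.7079e+7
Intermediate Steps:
-49414 + (-6805 + 21771/13921)*(a + f(-7, 20)) = -49414 + (-6805 + 21771/13921)*(-8250 + 21*(-7)) = -49414 + (-6805 + 21771*(1/13921))*(-8250 - 147) = -49414 + (-6805 + 21771/13921)*(-8397) = -49414 - 94710634/13921*(-8397) = -49414 + 795285193698/13921 = 794597301404/13921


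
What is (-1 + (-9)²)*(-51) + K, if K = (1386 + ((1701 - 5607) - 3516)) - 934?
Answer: -11050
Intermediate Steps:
K = -6970 (K = (1386 + (-3906 - 3516)) - 934 = (1386 - 7422) - 934 = -6036 - 934 = -6970)
(-1 + (-9)²)*(-51) + K = (-1 + (-9)²)*(-51) - 6970 = (-1 + 81)*(-51) - 6970 = 80*(-51) - 6970 = -4080 - 6970 = -11050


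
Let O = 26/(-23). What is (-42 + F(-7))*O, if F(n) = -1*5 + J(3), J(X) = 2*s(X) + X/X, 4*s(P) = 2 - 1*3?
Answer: 1209/23 ≈ 52.565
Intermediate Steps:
O = -26/23 (O = 26*(-1/23) = -26/23 ≈ -1.1304)
s(P) = -¼ (s(P) = (2 - 1*3)/4 = (2 - 3)/4 = (¼)*(-1) = -¼)
J(X) = ½ (J(X) = 2*(-¼) + X/X = -½ + 1 = ½)
F(n) = -9/2 (F(n) = -1*5 + ½ = -5 + ½ = -9/2)
(-42 + F(-7))*O = (-42 - 9/2)*(-26/23) = -93/2*(-26/23) = 1209/23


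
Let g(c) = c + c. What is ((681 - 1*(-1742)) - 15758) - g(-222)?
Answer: -12891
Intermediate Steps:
g(c) = 2*c
((681 - 1*(-1742)) - 15758) - g(-222) = ((681 - 1*(-1742)) - 15758) - 2*(-222) = ((681 + 1742) - 15758) - 1*(-444) = (2423 - 15758) + 444 = -13335 + 444 = -12891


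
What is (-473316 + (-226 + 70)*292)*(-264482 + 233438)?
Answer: 16107738192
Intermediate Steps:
(-473316 + (-226 + 70)*292)*(-264482 + 233438) = (-473316 - 156*292)*(-31044) = (-473316 - 45552)*(-31044) = -518868*(-31044) = 16107738192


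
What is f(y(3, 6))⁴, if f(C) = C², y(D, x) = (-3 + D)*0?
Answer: 0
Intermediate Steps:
y(D, x) = 0
f(y(3, 6))⁴ = (0²)⁴ = 0⁴ = 0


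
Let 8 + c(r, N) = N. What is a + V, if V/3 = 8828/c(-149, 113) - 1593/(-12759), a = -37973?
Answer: -5614869676/148855 ≈ -37720.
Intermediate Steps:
c(r, N) = -8 + N
V = 37601239/148855 (V = 3*(8828/(-8 + 113) - 1593/(-12759)) = 3*(8828/105 - 1593*(-1/12759)) = 3*(8828*(1/105) + 531/4253) = 3*(8828/105 + 531/4253) = 3*(37601239/446565) = 37601239/148855 ≈ 252.60)
a + V = -37973 + 37601239/148855 = -5614869676/148855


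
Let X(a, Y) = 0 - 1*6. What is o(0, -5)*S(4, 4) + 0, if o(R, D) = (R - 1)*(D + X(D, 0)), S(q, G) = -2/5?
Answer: -22/5 ≈ -4.4000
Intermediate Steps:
X(a, Y) = -6 (X(a, Y) = 0 - 6 = -6)
S(q, G) = -2/5 (S(q, G) = -2*1/5 = -2/5)
o(R, D) = (-1 + R)*(-6 + D) (o(R, D) = (R - 1)*(D - 6) = (-1 + R)*(-6 + D))
o(0, -5)*S(4, 4) + 0 = (6 - 1*(-5) - 6*0 - 5*0)*(-2/5) + 0 = (6 + 5 + 0 + 0)*(-2/5) + 0 = 11*(-2/5) + 0 = -22/5 + 0 = -22/5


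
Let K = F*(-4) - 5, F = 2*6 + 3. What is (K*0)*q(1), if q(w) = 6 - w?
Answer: 0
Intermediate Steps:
F = 15 (F = 12 + 3 = 15)
K = -65 (K = 15*(-4) - 5 = -60 - 5 = -65)
(K*0)*q(1) = (-65*0)*(6 - 1*1) = 0*(6 - 1) = 0*5 = 0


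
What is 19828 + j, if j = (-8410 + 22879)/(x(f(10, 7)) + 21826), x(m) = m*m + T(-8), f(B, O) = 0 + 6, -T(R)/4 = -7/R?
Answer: 866849614/43717 ≈ 19829.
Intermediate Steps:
T(R) = 28/R (T(R) = -(-28)/R = 28/R)
f(B, O) = 6
x(m) = -7/2 + m² (x(m) = m*m + 28/(-8) = m² + 28*(-⅛) = m² - 7/2 = -7/2 + m²)
j = 28938/43717 (j = (-8410 + 22879)/((-7/2 + 6²) + 21826) = 14469/((-7/2 + 36) + 21826) = 14469/(65/2 + 21826) = 14469/(43717/2) = 14469*(2/43717) = 28938/43717 ≈ 0.66194)
19828 + j = 19828 + 28938/43717 = 866849614/43717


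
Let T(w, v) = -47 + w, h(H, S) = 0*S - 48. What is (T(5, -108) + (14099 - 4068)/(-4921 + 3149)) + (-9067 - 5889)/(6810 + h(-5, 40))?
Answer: -298793371/5991132 ≈ -49.873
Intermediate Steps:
h(H, S) = -48 (h(H, S) = 0 - 48 = -48)
(T(5, -108) + (14099 - 4068)/(-4921 + 3149)) + (-9067 - 5889)/(6810 + h(-5, 40)) = ((-47 + 5) + (14099 - 4068)/(-4921 + 3149)) + (-9067 - 5889)/(6810 - 48) = (-42 + 10031/(-1772)) - 14956/6762 = (-42 + 10031*(-1/1772)) - 14956*1/6762 = (-42 - 10031/1772) - 7478/3381 = -84455/1772 - 7478/3381 = -298793371/5991132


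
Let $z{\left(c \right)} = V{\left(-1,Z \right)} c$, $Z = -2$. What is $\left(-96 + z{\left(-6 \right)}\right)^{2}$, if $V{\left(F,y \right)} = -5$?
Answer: $4356$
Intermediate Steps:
$z{\left(c \right)} = - 5 c$
$\left(-96 + z{\left(-6 \right)}\right)^{2} = \left(-96 - -30\right)^{2} = \left(-96 + 30\right)^{2} = \left(-66\right)^{2} = 4356$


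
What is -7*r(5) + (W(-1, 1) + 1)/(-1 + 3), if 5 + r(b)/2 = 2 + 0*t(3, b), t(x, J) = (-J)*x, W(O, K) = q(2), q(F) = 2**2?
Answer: 89/2 ≈ 44.500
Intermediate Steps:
q(F) = 4
W(O, K) = 4
t(x, J) = -J*x
r(b) = -6 (r(b) = -10 + 2*(2 + 0*(-1*b*3)) = -10 + 2*(2 + 0*(-3*b)) = -10 + 2*(2 + 0) = -10 + 2*2 = -10 + 4 = -6)
-7*r(5) + (W(-1, 1) + 1)/(-1 + 3) = -7*(-6) + (4 + 1)/(-1 + 3) = 42 + 5/2 = 89/2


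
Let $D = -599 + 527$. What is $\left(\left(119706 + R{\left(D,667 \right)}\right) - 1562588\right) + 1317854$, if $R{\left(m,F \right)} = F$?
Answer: $-124361$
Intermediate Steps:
$D = -72$
$\left(\left(119706 + R{\left(D,667 \right)}\right) - 1562588\right) + 1317854 = \left(\left(119706 + 667\right) - 1562588\right) + 1317854 = \left(120373 - 1562588\right) + 1317854 = -1442215 + 1317854 = -124361$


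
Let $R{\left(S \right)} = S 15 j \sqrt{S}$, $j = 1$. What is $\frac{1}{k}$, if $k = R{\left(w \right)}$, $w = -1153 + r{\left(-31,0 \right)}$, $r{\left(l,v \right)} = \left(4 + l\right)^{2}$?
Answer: $\frac{i \sqrt{106}}{1348320} \approx 7.6359 \cdot 10^{-6} i$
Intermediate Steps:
$w = -424$ ($w = -1153 + \left(4 - 31\right)^{2} = -1153 + \left(-27\right)^{2} = -1153 + 729 = -424$)
$R{\left(S \right)} = 15 S^{\frac{3}{2}}$ ($R{\left(S \right)} = S 15 \cdot 1 \sqrt{S} = 15 S \sqrt{S} = 15 S^{\frac{3}{2}}$)
$k = - 12720 i \sqrt{106}$ ($k = 15 \left(-424\right)^{\frac{3}{2}} = 15 \left(- 848 i \sqrt{106}\right) = - 12720 i \sqrt{106} \approx - 1.3096 \cdot 10^{5} i$)
$\frac{1}{k} = \frac{1}{\left(-12720\right) i \sqrt{106}} = \frac{i \sqrt{106}}{1348320}$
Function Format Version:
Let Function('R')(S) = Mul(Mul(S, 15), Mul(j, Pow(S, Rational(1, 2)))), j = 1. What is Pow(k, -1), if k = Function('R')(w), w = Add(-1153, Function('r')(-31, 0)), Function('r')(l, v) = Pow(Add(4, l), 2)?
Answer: Mul(Rational(1, 1348320), I, Pow(106, Rational(1, 2))) ≈ Mul(7.6359e-6, I)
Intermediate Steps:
w = -424 (w = Add(-1153, Pow(Add(4, -31), 2)) = Add(-1153, Pow(-27, 2)) = Add(-1153, 729) = -424)
Function('R')(S) = Mul(15, Pow(S, Rational(3, 2))) (Function('R')(S) = Mul(Mul(S, 15), Mul(1, Pow(S, Rational(1, 2)))) = Mul(Mul(15, S), Pow(S, Rational(1, 2))) = Mul(15, Pow(S, Rational(3, 2))))
k = Mul(-12720, I, Pow(106, Rational(1, 2))) (k = Mul(15, Pow(-424, Rational(3, 2))) = Mul(15, Mul(-848, I, Pow(106, Rational(1, 2)))) = Mul(-12720, I, Pow(106, Rational(1, 2))) ≈ Mul(-1.3096e+5, I))
Pow(k, -1) = Pow(Mul(-12720, I, Pow(106, Rational(1, 2))), -1) = Mul(Rational(1, 1348320), I, Pow(106, Rational(1, 2)))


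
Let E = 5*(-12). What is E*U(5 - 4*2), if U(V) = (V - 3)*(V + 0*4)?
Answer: -1080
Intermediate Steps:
U(V) = V*(-3 + V) (U(V) = (-3 + V)*(V + 0) = (-3 + V)*V = V*(-3 + V))
E = -60
E*U(5 - 4*2) = -60*(5 - 4*2)*(-3 + (5 - 4*2)) = -60*(5 - 8)*(-3 + (5 - 8)) = -(-180)*(-3 - 3) = -(-180)*(-6) = -60*18 = -1080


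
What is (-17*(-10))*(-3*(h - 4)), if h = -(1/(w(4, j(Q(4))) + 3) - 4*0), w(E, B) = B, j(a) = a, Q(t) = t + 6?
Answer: 27030/13 ≈ 2079.2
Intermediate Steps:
Q(t) = 6 + t
h = -1/13 (h = -(1/((6 + 4) + 3) - 4*0) = -(1/(10 + 3) + 0) = -(1/13 + 0) = -1*1/13 = -1/13 ≈ -0.076923)
(-17*(-10))*(-3*(h - 4)) = (-17*(-10))*(-3*(-1/13 - 4)) = 170*(-3*(-53/13)) = 170*(159/13) = 27030/13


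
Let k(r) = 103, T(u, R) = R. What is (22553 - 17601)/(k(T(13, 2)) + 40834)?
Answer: 4952/40937 ≈ 0.12097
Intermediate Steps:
(22553 - 17601)/(k(T(13, 2)) + 40834) = (22553 - 17601)/(103 + 40834) = 4952/40937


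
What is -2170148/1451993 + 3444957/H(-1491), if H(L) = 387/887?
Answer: 492980063298079/62435699 ≈ 7.8958e+6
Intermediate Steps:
H(L) = 387/887 (H(L) = 387*(1/887) = 387/887)
-2170148/1451993 + 3444957/H(-1491) = -2170148/1451993 + 3444957/(387/887) = -2170148*1/1451993 + 3444957*(887/387) = -2170148/1451993 + 339519651/43 = 492980063298079/62435699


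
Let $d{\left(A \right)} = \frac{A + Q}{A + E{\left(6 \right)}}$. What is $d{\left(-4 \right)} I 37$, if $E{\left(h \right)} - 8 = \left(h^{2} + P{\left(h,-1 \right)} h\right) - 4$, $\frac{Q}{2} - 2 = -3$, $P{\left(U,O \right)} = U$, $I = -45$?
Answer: $\frac{555}{4} \approx 138.75$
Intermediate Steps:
$Q = -2$ ($Q = 4 + 2 \left(-3\right) = 4 - 6 = -2$)
$E{\left(h \right)} = 4 + 2 h^{2}$ ($E{\left(h \right)} = 8 - \left(4 - h^{2} - h h\right) = 8 + \left(\left(h^{2} + h^{2}\right) - 4\right) = 8 + \left(2 h^{2} - 4\right) = 8 + \left(-4 + 2 h^{2}\right) = 4 + 2 h^{2}$)
$d{\left(A \right)} = \frac{-2 + A}{76 + A}$ ($d{\left(A \right)} = \frac{A - 2}{A + \left(4 + 2 \cdot 6^{2}\right)} = \frac{-2 + A}{A + \left(4 + 2 \cdot 36\right)} = \frac{-2 + A}{A + \left(4 + 72\right)} = \frac{-2 + A}{A + 76} = \frac{-2 + A}{76 + A}$)
$d{\left(-4 \right)} I 37 = \frac{-2 - 4}{76 - 4} \left(-45\right) 37 = \frac{1}{72} \left(-6\right) \left(-45\right) 37 = \left(- \frac{1}{12}\right) \left(-45\right) 37 = \frac{15}{4} \cdot 37 = \frac{555}{4}$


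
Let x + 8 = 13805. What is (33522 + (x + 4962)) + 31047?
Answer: 83328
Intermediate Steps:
x = 13797 (x = -8 + 13805 = 13797)
(33522 + (x + 4962)) + 31047 = (33522 + (13797 + 4962)) + 31047 = (33522 + 18759) + 31047 = 52281 + 31047 = 83328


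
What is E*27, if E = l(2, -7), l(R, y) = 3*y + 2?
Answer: -513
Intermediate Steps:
l(R, y) = 2 + 3*y
E = -19 (E = 2 + 3*(-7) = 2 - 21 = -19)
E*27 = -19*27 = -513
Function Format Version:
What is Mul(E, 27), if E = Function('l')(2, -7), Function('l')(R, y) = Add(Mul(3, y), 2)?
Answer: -513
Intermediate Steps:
Function('l')(R, y) = Add(2, Mul(3, y))
E = -19 (E = Add(2, Mul(3, -7)) = Add(2, -21) = -19)
Mul(E, 27) = Mul(-19, 27) = -513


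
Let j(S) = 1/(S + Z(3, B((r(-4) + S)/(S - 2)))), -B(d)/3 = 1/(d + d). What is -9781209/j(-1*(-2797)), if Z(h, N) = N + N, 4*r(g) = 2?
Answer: -10193614115067/373 ≈ -2.7329e+10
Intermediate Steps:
r(g) = ½ (r(g) = (¼)*2 = ½)
B(d) = -3/(2*d) (B(d) = -3/(d + d) = -3*1/(2*d) = -3/(2*d))
Z(h, N) = 2*N
j(S) = 1/(S - 3*(-2 + S)/(½ + S)) (j(S) = 1/(S + 2*(-3*(S - 2)/(½ + S)/2)) = 1/(S + 2*(-3*(-2 + S)/(½ + S)/2)) = 1/(S + 2*(-3*(-2 + S)/(2*(½ + S)))) = 1/(S - 3*(-2 + S)/(½ + S)))
-9781209/j(-1*(-2797)) = -9781209*(12 - (-5)*(-2797) + 2*(-1*(-2797))²)/(1 + 2*(-1*(-2797))) = -9781209*(12 - 5*2797 + 2*2797²)/(1 + 2*2797) = -9781209*(12 - 13985 + 2*7823209)/(1 + 5594) = -9781209/(5595/(12 - 13985 + 15646418)) = -9781209/(5595/15632445) = -9781209/((1/15632445)*5595) = -9781209/373/1042163 = -9781209*1042163/373 = -10193614115067/373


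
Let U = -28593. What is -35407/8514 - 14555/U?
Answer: -98719009/27048978 ≈ -3.6496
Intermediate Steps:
-35407/8514 - 14555/U = -35407/8514 - 14555/(-28593) = -35407*1/8514 - 14555*(-1/28593) = -35407/8514 + 14555/28593 = -98719009/27048978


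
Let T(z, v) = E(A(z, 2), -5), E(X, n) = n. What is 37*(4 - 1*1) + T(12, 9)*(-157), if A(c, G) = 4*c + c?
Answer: 896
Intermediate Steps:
A(c, G) = 5*c
T(z, v) = -5
37*(4 - 1*1) + T(12, 9)*(-157) = 37*(4 - 1*1) - 5*(-157) = 37*(4 - 1) + 785 = 37*3 + 785 = 111 + 785 = 896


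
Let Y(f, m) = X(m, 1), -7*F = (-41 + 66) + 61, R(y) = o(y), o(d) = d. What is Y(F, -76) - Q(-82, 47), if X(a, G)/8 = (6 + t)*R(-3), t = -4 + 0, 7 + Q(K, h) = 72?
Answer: -113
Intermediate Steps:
Q(K, h) = 65 (Q(K, h) = -7 + 72 = 65)
t = -4
R(y) = y
F = -86/7 (F = -((-41 + 66) + 61)/7 = -(25 + 61)/7 = -1/7*86 = -86/7 ≈ -12.286)
X(a, G) = -48 (X(a, G) = 8*((6 - 4)*(-3)) = 8*(2*(-3)) = 8*(-6) = -48)
Y(f, m) = -48
Y(F, -76) - Q(-82, 47) = -48 - 1*65 = -48 - 65 = -113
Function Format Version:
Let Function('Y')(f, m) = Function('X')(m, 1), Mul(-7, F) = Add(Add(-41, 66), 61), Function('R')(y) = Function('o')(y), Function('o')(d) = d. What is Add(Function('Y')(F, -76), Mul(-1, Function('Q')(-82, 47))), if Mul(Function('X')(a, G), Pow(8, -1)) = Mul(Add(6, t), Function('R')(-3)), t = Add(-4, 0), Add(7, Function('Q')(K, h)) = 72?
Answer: -113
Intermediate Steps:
Function('Q')(K, h) = 65 (Function('Q')(K, h) = Add(-7, 72) = 65)
t = -4
Function('R')(y) = y
F = Rational(-86, 7) (F = Mul(Rational(-1, 7), Add(Add(-41, 66), 61)) = Mul(Rational(-1, 7), Add(25, 61)) = Mul(Rational(-1, 7), 86) = Rational(-86, 7) ≈ -12.286)
Function('X')(a, G) = -48 (Function('X')(a, G) = Mul(8, Mul(Add(6, -4), -3)) = Mul(8, Mul(2, -3)) = Mul(8, -6) = -48)
Function('Y')(f, m) = -48
Add(Function('Y')(F, -76), Mul(-1, Function('Q')(-82, 47))) = Add(-48, Mul(-1, 65)) = Add(-48, -65) = -113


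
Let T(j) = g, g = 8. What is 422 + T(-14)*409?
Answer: 3694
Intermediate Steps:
T(j) = 8
422 + T(-14)*409 = 422 + 8*409 = 422 + 3272 = 3694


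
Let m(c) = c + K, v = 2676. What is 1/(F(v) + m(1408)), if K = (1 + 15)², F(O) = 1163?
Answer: 1/2827 ≈ 0.00035373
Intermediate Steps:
K = 256 (K = 16² = 256)
m(c) = 256 + c (m(c) = c + 256 = 256 + c)
1/(F(v) + m(1408)) = 1/(1163 + (256 + 1408)) = 1/(1163 + 1664) = 1/2827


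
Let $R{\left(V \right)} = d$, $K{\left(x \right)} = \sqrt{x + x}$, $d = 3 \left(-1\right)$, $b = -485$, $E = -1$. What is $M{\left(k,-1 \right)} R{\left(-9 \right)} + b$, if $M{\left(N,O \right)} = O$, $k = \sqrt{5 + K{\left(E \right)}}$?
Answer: $-482$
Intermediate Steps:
$d = -3$
$K{\left(x \right)} = \sqrt{2} \sqrt{x}$ ($K{\left(x \right)} = \sqrt{2 x} = \sqrt{2} \sqrt{x}$)
$R{\left(V \right)} = -3$
$k = \sqrt{5 + i \sqrt{2}}$ ($k = \sqrt{5 + \sqrt{2} \sqrt{-1}} = \sqrt{5 + \sqrt{2} i} = \sqrt{5 + i \sqrt{2}} \approx 2.2579 + 0.31317 i$)
$M{\left(k,-1 \right)} R{\left(-9 \right)} + b = \left(-1\right) \left(-3\right) - 485 = 3 - 485 = -482$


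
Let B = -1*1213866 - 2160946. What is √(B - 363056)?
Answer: 2*I*√934467 ≈ 1933.4*I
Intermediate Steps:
B = -3374812 (B = -1213866 - 2160946 = -3374812)
√(B - 363056) = √(-3374812 - 363056) = √(-3737868) = 2*I*√934467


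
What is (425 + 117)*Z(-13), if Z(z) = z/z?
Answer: 542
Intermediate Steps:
Z(z) = 1
(425 + 117)*Z(-13) = (425 + 117)*1 = 542*1 = 542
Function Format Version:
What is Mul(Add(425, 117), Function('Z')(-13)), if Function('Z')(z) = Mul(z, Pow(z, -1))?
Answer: 542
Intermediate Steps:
Function('Z')(z) = 1
Mul(Add(425, 117), Function('Z')(-13)) = Mul(Add(425, 117), 1) = Mul(542, 1) = 542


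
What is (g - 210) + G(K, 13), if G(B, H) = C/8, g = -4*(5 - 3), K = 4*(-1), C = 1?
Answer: -1743/8 ≈ -217.88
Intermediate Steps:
K = -4
g = -8 (g = -4*2 = -8)
G(B, H) = ⅛ (G(B, H) = 1/8 = 1*(⅛) = ⅛)
(g - 210) + G(K, 13) = (-8 - 210) + ⅛ = -218 + ⅛ = -1743/8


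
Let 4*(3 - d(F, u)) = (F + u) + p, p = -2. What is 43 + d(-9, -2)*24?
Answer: 193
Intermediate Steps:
d(F, u) = 7/2 - F/4 - u/4 (d(F, u) = 3 - ((F + u) - 2)/4 = 3 - (-2 + F + u)/4 = 3 + (½ - F/4 - u/4) = 7/2 - F/4 - u/4)
43 + d(-9, -2)*24 = 43 + (7/2 - ¼*(-9) - ¼*(-2))*24 = 43 + (7/2 + 9/4 + ½)*24 = 43 + (25/4)*24 = 43 + 150 = 193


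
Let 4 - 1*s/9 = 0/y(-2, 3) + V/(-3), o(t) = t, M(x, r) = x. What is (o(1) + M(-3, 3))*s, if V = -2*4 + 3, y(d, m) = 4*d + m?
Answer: -42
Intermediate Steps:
y(d, m) = m + 4*d
V = -5 (V = -8 + 3 = -5)
s = 21 (s = 36 - 9*(0/(3 + 4*(-2)) - 5/(-3)) = 36 - 9*(0/(3 - 8) - 5*(-⅓)) = 36 - 9*(0/(-5) + 5/3) = 36 - 9*(0*(-⅕) + 5/3) = 36 - 9*(0 + 5/3) = 36 - 9*5/3 = 36 - 15 = 21)
(o(1) + M(-3, 3))*s = (1 - 3)*21 = -2*21 = -42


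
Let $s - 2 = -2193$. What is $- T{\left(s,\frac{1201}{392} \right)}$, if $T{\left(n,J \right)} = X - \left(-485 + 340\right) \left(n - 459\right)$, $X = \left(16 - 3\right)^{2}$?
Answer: $384081$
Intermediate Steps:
$X = 169$ ($X = 13^{2} = 169$)
$s = -2191$ ($s = 2 - 2193 = -2191$)
$T{\left(n,J \right)} = -66386 + 145 n$ ($T{\left(n,J \right)} = 169 - \left(-485 + 340\right) \left(n - 459\right) = 169 - - 145 \left(-459 + n\right) = 169 - \left(66555 - 145 n\right) = 169 + \left(-66555 + 145 n\right) = -66386 + 145 n$)
$- T{\left(s,\frac{1201}{392} \right)} = - (-66386 + 145 \left(-2191\right)) = - (-66386 - 317695) = \left(-1\right) \left(-384081\right) = 384081$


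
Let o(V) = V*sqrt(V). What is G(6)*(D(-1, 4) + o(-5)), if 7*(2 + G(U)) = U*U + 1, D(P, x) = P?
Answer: -23/7 - 115*I*sqrt(5)/7 ≈ -3.2857 - 36.735*I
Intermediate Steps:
o(V) = V**(3/2)
G(U) = -13/7 + U**2/7 (G(U) = -2 + (U*U + 1)/7 = -2 + (U**2 + 1)/7 = -2 + (1 + U**2)/7 = -2 + (1/7 + U**2/7) = -13/7 + U**2/7)
G(6)*(D(-1, 4) + o(-5)) = (-13/7 + (1/7)*6**2)*(-1 + (-5)**(3/2)) = (-13/7 + (1/7)*36)*(-1 - 5*I*sqrt(5)) = (-13/7 + 36/7)*(-1 - 5*I*sqrt(5)) = 23*(-1 - 5*I*sqrt(5))/7 = -23/7 - 115*I*sqrt(5)/7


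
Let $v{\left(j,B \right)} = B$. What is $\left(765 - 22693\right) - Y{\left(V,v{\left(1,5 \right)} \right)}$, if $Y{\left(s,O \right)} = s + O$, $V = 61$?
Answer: $-21994$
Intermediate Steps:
$Y{\left(s,O \right)} = O + s$
$\left(765 - 22693\right) - Y{\left(V,v{\left(1,5 \right)} \right)} = \left(765 - 22693\right) - \left(5 + 61\right) = -21928 - 66 = -21994$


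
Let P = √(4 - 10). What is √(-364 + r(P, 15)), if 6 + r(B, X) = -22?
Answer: 14*I*√2 ≈ 19.799*I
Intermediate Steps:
P = I*√6 (P = √(-6) = I*√6 ≈ 2.4495*I)
r(B, X) = -28 (r(B, X) = -6 - 22 = -28)
√(-364 + r(P, 15)) = √(-364 - 28) = √(-392) = 14*I*√2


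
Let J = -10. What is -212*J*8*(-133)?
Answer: -2255680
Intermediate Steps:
-212*J*8*(-133) = -(-2120)*8*(-133) = -212*(-80)*(-133) = 16960*(-133) = -2255680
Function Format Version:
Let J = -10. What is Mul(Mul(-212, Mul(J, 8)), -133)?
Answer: -2255680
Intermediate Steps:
Mul(Mul(-212, Mul(J, 8)), -133) = Mul(Mul(-212, Mul(-10, 8)), -133) = Mul(Mul(-212, -80), -133) = Mul(16960, -133) = -2255680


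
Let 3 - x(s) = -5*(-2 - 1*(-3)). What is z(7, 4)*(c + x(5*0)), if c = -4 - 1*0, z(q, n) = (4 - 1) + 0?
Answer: 12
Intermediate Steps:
z(q, n) = 3 (z(q, n) = 3 + 0 = 3)
c = -4 (c = -4 + 0 = -4)
x(s) = 8 (x(s) = 3 - (-5)*(-2 - 1*(-3)) = 3 - (-5)*(-2 + 3) = 3 - (-5) = 3 - 1*(-5) = 3 + 5 = 8)
z(7, 4)*(c + x(5*0)) = 3*(-4 + 8) = 3*4 = 12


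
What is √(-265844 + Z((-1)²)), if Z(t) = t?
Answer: I*√265843 ≈ 515.6*I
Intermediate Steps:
√(-265844 + Z((-1)²)) = √(-265844 + (-1)²) = √(-265844 + 1) = √(-265843) = I*√265843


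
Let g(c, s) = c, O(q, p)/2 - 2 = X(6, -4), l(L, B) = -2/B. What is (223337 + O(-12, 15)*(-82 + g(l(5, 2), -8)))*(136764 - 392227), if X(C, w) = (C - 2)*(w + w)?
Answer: -58326545771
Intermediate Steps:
X(C, w) = 2*w*(-2 + C) (X(C, w) = (-2 + C)*(2*w) = 2*w*(-2 + C))
O(q, p) = -60 (O(q, p) = 4 + 2*(2*(-4)*(-2 + 6)) = 4 + 2*(2*(-4)*4) = 4 + 2*(-32) = 4 - 64 = -60)
(223337 + O(-12, 15)*(-82 + g(l(5, 2), -8)))*(136764 - 392227) = (223337 - 60*(-82 - 2/2))*(136764 - 392227) = (223337 - 60*(-82 - 2*1/2))*(-255463) = (223337 - 60*(-82 - 1))*(-255463) = (223337 - 60*(-83))*(-255463) = (223337 + 4980)*(-255463) = 228317*(-255463) = -58326545771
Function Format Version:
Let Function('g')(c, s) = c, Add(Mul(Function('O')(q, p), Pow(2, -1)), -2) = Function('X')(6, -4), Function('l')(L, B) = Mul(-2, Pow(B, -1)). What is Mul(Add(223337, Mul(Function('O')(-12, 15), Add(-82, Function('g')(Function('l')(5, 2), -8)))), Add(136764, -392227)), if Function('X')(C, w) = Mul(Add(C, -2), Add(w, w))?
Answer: -58326545771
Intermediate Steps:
Function('X')(C, w) = Mul(2, w, Add(-2, C)) (Function('X')(C, w) = Mul(Add(-2, C), Mul(2, w)) = Mul(2, w, Add(-2, C)))
Function('O')(q, p) = -60 (Function('O')(q, p) = Add(4, Mul(2, Mul(2, -4, Add(-2, 6)))) = Add(4, Mul(2, Mul(2, -4, 4))) = Add(4, Mul(2, -32)) = Add(4, -64) = -60)
Mul(Add(223337, Mul(Function('O')(-12, 15), Add(-82, Function('g')(Function('l')(5, 2), -8)))), Add(136764, -392227)) = Mul(Add(223337, Mul(-60, Add(-82, Mul(-2, Pow(2, -1))))), Add(136764, -392227)) = Mul(Add(223337, Mul(-60, Add(-82, Mul(-2, Rational(1, 2))))), -255463) = Mul(Add(223337, Mul(-60, Add(-82, -1))), -255463) = Mul(Add(223337, Mul(-60, -83)), -255463) = Mul(Add(223337, 4980), -255463) = Mul(228317, -255463) = -58326545771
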